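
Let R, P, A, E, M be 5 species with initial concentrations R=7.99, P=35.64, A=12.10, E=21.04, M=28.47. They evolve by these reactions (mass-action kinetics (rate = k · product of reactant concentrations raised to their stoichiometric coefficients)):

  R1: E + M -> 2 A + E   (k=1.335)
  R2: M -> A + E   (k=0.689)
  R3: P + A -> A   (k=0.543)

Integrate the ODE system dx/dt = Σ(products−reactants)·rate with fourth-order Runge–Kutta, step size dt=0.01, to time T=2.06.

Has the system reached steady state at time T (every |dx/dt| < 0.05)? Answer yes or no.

Steady state at T: yes

RK4 with dt=0.01: 206 steps to T=2.06. Trajectory (selected grid times):
t=0.00: R=7.99 P=35.64 A=12.10 E=21.04 M=28.47
t=0.23: R=7.99 P=0.02 A=68.31 E=21.71 M=0.03
t=0.46: R=7.99 P=0.00 A=68.37 E=21.71 M=0.00
t=0.69: R=7.99 P=0.00 A=68.37 E=21.71 M=0.00
t=0.92: R=7.99 P=0.00 A=68.37 E=21.71 M=0.00
t=1.14: R=7.99 P=0.00 A=68.37 E=21.71 M=0.00
t=1.37: R=7.99 P=0.00 A=68.37 E=21.71 M=0.00
t=1.60: R=7.99 P=0.00 A=68.37 E=21.71 M=0.00
t=1.83: R=7.99 P=0.00 A=68.37 E=21.71 M=0.00
t=2.06: R=7.99 P=0.00 A=68.37 E=21.71 M=0.00
Rates at T: R1=0.0000, R2=0.0000, R3=0.0000
dx/dt at T (Σ net stoichiometry × rate): R=+0.0000, P=-0.0000, A=+0.0000, E=+0.0000, M=-0.0000
Largest |dx/dt| is |+0.0000| (A) < 0.05 → steady.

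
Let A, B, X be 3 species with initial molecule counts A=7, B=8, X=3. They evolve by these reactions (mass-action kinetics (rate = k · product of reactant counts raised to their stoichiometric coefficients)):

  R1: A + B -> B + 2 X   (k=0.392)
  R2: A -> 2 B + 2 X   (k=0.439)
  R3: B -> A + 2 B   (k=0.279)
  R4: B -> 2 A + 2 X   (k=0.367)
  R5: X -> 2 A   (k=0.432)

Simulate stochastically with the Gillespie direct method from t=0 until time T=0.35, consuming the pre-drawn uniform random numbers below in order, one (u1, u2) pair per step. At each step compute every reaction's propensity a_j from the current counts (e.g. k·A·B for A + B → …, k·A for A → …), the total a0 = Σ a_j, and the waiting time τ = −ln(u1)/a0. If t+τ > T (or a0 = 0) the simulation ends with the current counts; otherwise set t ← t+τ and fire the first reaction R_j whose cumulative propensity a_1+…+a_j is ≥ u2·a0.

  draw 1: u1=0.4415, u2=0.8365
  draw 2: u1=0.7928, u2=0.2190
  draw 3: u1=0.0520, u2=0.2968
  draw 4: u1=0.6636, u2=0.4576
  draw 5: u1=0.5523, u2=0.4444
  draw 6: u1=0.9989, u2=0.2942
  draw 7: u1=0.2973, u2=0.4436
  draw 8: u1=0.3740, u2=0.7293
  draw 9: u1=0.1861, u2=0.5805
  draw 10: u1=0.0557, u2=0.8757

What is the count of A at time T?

A at T = 5

t=0.000: A=7 B=8 X=3
Draw 1: a1=21.952, a2=3.073, a3=2.232, a4=2.936, a5=1.296, a0=31.489; τ=−ln(0.4415)/31.489=0.026 → t=0.026; u2·a0=0.8365·31.489=26.341; a1+a2=25.025 < 26.341 ≤ a1+…+a3=27.257 → R3 fires; A=8 B=9 X=3
Draw 2: a1=28.224, a2=3.512, a3=2.511, a4=3.303, a5=1.296, a0=38.846; τ=−ln(0.7928)/38.846=0.006 → t=0.032; u2·a0=0.2190·38.846=8.507 ≤ a1=28.224 → R1 fires; A=7 B=9 X=5
Draw 3: a1=24.696, a2=3.073, a3=2.511, a4=3.303, a5=2.160, a0=35.743; τ=−ln(0.0520)/35.743=0.083 → t=0.115; u2·a0=0.2968·35.743=10.609 ≤ a1=24.696 → R1 fires; A=6 B=9 X=7
Draw 4: a1=21.168, a2=2.634, a3=2.511, a4=3.303, a5=3.024, a0=32.640; τ=−ln(0.6636)/32.640=0.013 → t=0.127; u2·a0=0.4576·32.640=14.936 ≤ a1=21.168 → R1 fires; A=5 B=9 X=9
Draw 5: a1=17.640, a2=2.195, a3=2.511, a4=3.303, a5=3.888, a0=29.537; τ=−ln(0.5523)/29.537=0.020 → t=0.147; u2·a0=0.4444·29.537=13.126 ≤ a1=17.640 → R1 fires; A=4 B=9 X=11
Draw 6: a1=14.112, a2=1.756, a3=2.511, a4=3.303, a5=4.752, a0=26.434; τ=−ln(0.9989)/26.434=0.000 → t=0.147; u2·a0=0.2942·26.434=7.777 ≤ a1=14.112 → R1 fires; A=3 B=9 X=13
Draw 7: a1=10.584, a2=1.317, a3=2.511, a4=3.303, a5=5.616, a0=23.331; τ=−ln(0.2973)/23.331=0.052 → t=0.199; u2·a0=0.4436·23.331=10.350 ≤ a1=10.584 → R1 fires; A=2 B=9 X=15
Draw 8: a1=7.056, a2=0.878, a3=2.511, a4=3.303, a5=6.480, a0=20.228; τ=−ln(0.3740)/20.228=0.049 → t=0.248; u2·a0=0.7293·20.228=14.752; a1+…+a4=13.748 < 14.752 ≤ a1+…+a5=20.228 → R5 fires; A=4 B=9 X=14
Draw 9: a1=14.112, a2=1.756, a3=2.511, a4=3.303, a5=6.048, a0=27.730; τ=−ln(0.1861)/27.730=0.061 → t=0.309; u2·a0=0.5805·27.730=16.097; a1+a2=15.868 < 16.097 ≤ a1+…+a3=18.379 → R3 fires; A=5 B=10 X=14
Draw 10: a1=19.600, a2=2.195, a3=2.790, a4=3.670, a5=6.048, a0=34.303; τ=−ln(0.0557)/34.303=0.084 → t=0.393 > T=0.35: stop.
Read off A at T=0.35: 5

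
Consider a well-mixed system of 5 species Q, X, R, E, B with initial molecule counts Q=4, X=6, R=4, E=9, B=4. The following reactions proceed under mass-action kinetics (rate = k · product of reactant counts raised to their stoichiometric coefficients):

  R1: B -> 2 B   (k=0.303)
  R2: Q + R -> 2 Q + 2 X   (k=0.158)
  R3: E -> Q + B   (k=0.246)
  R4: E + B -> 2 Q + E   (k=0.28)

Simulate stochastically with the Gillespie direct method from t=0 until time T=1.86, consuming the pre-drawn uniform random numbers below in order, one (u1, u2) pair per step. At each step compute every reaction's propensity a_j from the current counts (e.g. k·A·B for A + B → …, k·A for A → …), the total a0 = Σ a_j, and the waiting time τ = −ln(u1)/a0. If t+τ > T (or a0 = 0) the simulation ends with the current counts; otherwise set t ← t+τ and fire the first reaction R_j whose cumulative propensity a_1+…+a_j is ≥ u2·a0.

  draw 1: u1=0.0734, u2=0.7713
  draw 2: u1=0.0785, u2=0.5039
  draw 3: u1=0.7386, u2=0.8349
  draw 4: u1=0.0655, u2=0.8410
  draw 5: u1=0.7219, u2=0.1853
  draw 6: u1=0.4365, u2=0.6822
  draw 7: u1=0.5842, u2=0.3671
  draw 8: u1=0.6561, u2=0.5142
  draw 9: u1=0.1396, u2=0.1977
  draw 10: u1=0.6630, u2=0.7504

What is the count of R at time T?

R at T = 0

t=0.000: Q=4 X=6 R=4 E=9 B=4
Draw 1: a1=1.212, a2=2.528, a3=2.214, a4=10.080, a0=16.034; τ=−ln(0.0734)/16.034=0.163 → t=0.163; u2·a0=0.7713·16.034=12.367; a1+…+a3=5.954 < 12.367 ≤ a1+…+a4=16.034 → R4 fires; Q=6 X=6 R=4 E=9 B=3
Draw 2: a1=0.909, a2=3.792, a3=2.214, a4=7.560, a0=14.475; τ=−ln(0.0785)/14.475=0.176 → t=0.339; u2·a0=0.5039·14.475=7.294; a1+…+a3=6.915 < 7.294 ≤ a1+…+a4=14.475 → R4 fires; Q=8 X=6 R=4 E=9 B=2
Draw 3: a1=0.606, a2=5.056, a3=2.214, a4=5.040, a0=12.916; τ=−ln(0.7386)/12.916=0.023 → t=0.362; u2·a0=0.8349·12.916=10.784; a1+…+a3=7.876 < 10.784 ≤ a1+…+a4=12.916 → R4 fires; Q=10 X=6 R=4 E=9 B=1
Draw 4: a1=0.303, a2=6.320, a3=2.214, a4=2.520, a0=11.357; τ=−ln(0.0655)/11.357=0.240 → t=0.602; u2·a0=0.8410·11.357=9.551; a1+…+a3=8.837 < 9.551 ≤ a1+…+a4=11.357 → R4 fires; Q=12 X=6 R=4 E=9 B=0
Draw 5: a1=0.000, a2=7.584, a3=2.214, a4=0.000, a0=9.798; τ=−ln(0.7219)/9.798=0.033 → t=0.635; u2·a0=0.1853·9.798=1.816; a1=0.000 < 1.816 ≤ a1+a2=7.584 → R2 fires; Q=13 X=8 R=3 E=9 B=0
Draw 6: a1=0.000, a2=6.162, a3=2.214, a4=0.000, a0=8.376; τ=−ln(0.4365)/8.376=0.099 → t=0.734; u2·a0=0.6822·8.376=5.714; a1=0.000 < 5.714 ≤ a1+a2=6.162 → R2 fires; Q=14 X=10 R=2 E=9 B=0
Draw 7: a1=0.000, a2=4.424, a3=2.214, a4=0.000, a0=6.638; τ=−ln(0.5842)/6.638=0.081 → t=0.815; u2·a0=0.3671·6.638=2.437; a1=0.000 < 2.437 ≤ a1+a2=4.424 → R2 fires; Q=15 X=12 R=1 E=9 B=0
Draw 8: a1=0.000, a2=2.370, a3=2.214, a4=0.000, a0=4.584; τ=−ln(0.6561)/4.584=0.092 → t=0.907; u2·a0=0.5142·4.584=2.357; a1=0.000 < 2.357 ≤ a1+a2=2.370 → R2 fires; Q=16 X=14 R=0 E=9 B=0
Draw 9: a1=0.000, a2=0.000, a3=2.214, a4=0.000, a0=2.214; τ=−ln(0.1396)/2.214=0.889 → t=1.797; u2·a0=0.1977·2.214=0.438; a1+a2=0.000 < 0.438 ≤ a1+…+a3=2.214 → R3 fires; Q=17 X=14 R=0 E=8 B=1
Draw 10: a1=0.303, a2=0.000, a3=1.968, a4=2.240, a0=4.511; τ=−ln(0.6630)/4.511=0.091 → t=1.888 > T=1.86: stop.
Read off R at T=1.86: 0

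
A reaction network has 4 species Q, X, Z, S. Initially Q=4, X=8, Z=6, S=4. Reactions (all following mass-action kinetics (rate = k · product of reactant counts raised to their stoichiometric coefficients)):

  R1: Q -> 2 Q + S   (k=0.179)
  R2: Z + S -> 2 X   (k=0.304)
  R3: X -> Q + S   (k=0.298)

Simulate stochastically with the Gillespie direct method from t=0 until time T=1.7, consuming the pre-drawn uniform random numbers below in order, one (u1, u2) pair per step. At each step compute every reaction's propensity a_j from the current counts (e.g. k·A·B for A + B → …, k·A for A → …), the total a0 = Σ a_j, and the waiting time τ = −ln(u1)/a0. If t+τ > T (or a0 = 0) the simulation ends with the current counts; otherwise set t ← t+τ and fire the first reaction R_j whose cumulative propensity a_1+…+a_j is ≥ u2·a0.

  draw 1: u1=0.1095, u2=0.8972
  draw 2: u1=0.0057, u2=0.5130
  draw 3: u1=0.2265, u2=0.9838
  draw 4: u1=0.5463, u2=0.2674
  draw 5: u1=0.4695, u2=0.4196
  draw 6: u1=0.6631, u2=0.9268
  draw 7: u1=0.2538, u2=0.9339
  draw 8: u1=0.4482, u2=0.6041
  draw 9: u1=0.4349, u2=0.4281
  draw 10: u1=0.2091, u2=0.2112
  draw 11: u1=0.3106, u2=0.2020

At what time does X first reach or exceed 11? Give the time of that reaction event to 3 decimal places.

Threshold first reached at t = 0.933

t=0.000: Q=4 X=8 Z=6 S=4
Draw 1: a1=0.716, a2=7.296, a3=2.384, a0=10.396; τ=−ln(0.1095)/10.396=0.213 → t=0.213; u2·a0=0.8972·10.396=9.327; a1+a2=8.012 < 9.327 ≤ a1+…+a3=10.396 → R3 fires; Q=5 X=7 Z=6 S=5
Draw 2: a1=0.895, a2=9.120, a3=2.086, a0=12.101; τ=−ln(0.0057)/12.101=0.427 → t=0.640; u2·a0=0.5130·12.101=6.208; a1=0.895 < 6.208 ≤ a1+a2=10.015 → R2 fires; Q=5 X=9 Z=5 S=4
Draw 3: a1=0.895, a2=6.080, a3=2.682, a0=9.657; τ=−ln(0.2265)/9.657=0.154 → t=0.794; u2·a0=0.9838·9.657=9.501; a1+a2=6.975 < 9.501 ≤ a1+…+a3=9.657 → R3 fires; Q=6 X=8 Z=5 S=5
Draw 4: a1=1.074, a2=7.600, a3=2.384, a0=11.058; τ=−ln(0.5463)/11.058=0.055 → t=0.848; u2·a0=0.2674·11.058=2.957; a1=1.074 < 2.957 ≤ a1+a2=8.674 → R2 fires; Q=6 X=10 Z=4 S=4
Draw 5: a1=1.074, a2=4.864, a3=2.980, a0=8.918; τ=−ln(0.4695)/8.918=0.085 → t=0.933; u2·a0=0.4196·8.918=3.742; a1=1.074 < 3.742 ≤ a1+a2=5.938 → R2 fires; Q=6 X=12 Z=3 S=3
Draw 6: a1=1.074, a2=2.736, a3=3.576, a0=7.386; τ=−ln(0.6631)/7.386=0.056 → t=0.989; u2·a0=0.9268·7.386=6.845; a1+a2=3.810 < 6.845 ≤ a1+…+a3=7.386 → R3 fires; Q=7 X=11 Z=3 S=4
Draw 7: a1=1.253, a2=3.648, a3=3.278, a0=8.179; τ=−ln(0.2538)/8.179=0.168 → t=1.156; u2·a0=0.9339·8.179=7.638; a1+a2=4.901 < 7.638 ≤ a1+…+a3=8.179 → R3 fires; Q=8 X=10 Z=3 S=5
Draw 8: a1=1.432, a2=4.560, a3=2.980, a0=8.972; τ=−ln(0.4482)/8.972=0.089 → t=1.246; u2·a0=0.6041·8.972=5.420; a1=1.432 < 5.420 ≤ a1+a2=5.992 → R2 fires; Q=8 X=12 Z=2 S=4
Draw 9: a1=1.432, a2=2.432, a3=3.576, a0=7.440; τ=−ln(0.4349)/7.440=0.112 → t=1.358; u2·a0=0.4281·7.440=3.185; a1=1.432 < 3.185 ≤ a1+a2=3.864 → R2 fires; Q=8 X=14 Z=1 S=3
Draw 10: a1=1.432, a2=0.912, a3=4.172, a0=6.516; τ=−ln(0.2091)/6.516=0.240 → t=1.598; u2·a0=0.2112·6.516=1.376 ≤ a1=1.432 → R1 fires; Q=9 X=14 Z=1 S=4
Draw 11: a1=1.611, a2=1.216, a3=4.172, a0=6.999; τ=−ln(0.3106)/6.999=0.167 → t=1.765 > T=1.7: stop.
X first becomes ≥ 11 when it reaches 12 at the event at t=0.933.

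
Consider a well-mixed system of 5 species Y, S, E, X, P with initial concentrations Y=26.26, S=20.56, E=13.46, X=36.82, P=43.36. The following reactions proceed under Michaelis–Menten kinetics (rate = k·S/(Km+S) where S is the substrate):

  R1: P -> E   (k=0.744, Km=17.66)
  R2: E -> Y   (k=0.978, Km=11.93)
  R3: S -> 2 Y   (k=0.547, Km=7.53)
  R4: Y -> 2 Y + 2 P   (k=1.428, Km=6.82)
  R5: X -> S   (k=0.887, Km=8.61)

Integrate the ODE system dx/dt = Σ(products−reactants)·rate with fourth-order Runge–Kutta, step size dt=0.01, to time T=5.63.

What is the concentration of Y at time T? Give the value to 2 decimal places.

Y at T = 40.40

RK4 with dt=0.01: 563 steps to T=5.63. Trajectory (selected grid times):
t=0.00: Y=26.26 S=20.56 E=13.46 X=36.82 P=43.36
t=0.63: Y=27.81 S=20.76 E=13.47 X=36.37 P=44.46
t=1.25: Y=29.34 S=20.95 E=13.48 X=35.92 P=45.56
t=1.88: Y=30.91 S=21.15 E=13.49 X=35.47 P=46.69
t=2.50: Y=32.46 S=21.34 E=13.50 X=35.03 P=47.81
t=3.13: Y=34.05 S=21.54 E=13.52 X=34.58 P=48.96
t=3.75: Y=35.61 S=21.72 E=13.54 X=34.14 P=50.10
t=4.38: Y=37.21 S=21.91 E=13.56 X=33.70 P=51.27
t=5.00: Y=38.79 S=22.10 E=13.58 X=33.26 P=52.43
t=5.63: Y=40.40 S=22.28 E=13.60 X=32.82 P=53.61
Read off Y at T=5.63: 40.40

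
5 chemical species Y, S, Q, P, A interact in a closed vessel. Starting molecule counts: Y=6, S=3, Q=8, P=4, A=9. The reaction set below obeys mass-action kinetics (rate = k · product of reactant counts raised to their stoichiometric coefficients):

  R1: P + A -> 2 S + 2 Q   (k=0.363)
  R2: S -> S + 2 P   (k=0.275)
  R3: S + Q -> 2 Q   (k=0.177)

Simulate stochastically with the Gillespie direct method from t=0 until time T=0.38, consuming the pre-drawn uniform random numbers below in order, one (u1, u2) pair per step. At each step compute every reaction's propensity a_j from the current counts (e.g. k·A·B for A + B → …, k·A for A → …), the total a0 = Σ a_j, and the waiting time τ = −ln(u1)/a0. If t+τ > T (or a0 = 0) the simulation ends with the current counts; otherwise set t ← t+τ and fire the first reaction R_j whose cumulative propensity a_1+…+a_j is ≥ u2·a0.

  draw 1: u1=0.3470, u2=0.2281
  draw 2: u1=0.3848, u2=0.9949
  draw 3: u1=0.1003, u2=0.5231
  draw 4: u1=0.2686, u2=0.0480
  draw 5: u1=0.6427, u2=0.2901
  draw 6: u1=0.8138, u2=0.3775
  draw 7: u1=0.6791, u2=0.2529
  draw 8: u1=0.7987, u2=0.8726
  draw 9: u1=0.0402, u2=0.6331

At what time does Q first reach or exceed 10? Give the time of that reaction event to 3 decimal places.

Threshold first reached at t = 0.058

t=0.000: Y=6 S=3 Q=8 P=4 A=9
Draw 1: a1=13.068, a2=0.825, a3=4.248, a0=18.141; τ=−ln(0.3470)/18.141=0.058 → t=0.058; u2·a0=0.2281·18.141=4.138 ≤ a1=13.068 → R1 fires; Y=6 S=5 Q=10 P=3 A=8
Draw 2: a1=8.712, a2=1.375, a3=8.850, a0=18.937; τ=−ln(0.3848)/18.937=0.050 → t=0.109; u2·a0=0.9949·18.937=18.840; a1+a2=10.087 < 18.840 ≤ a1+…+a3=18.937 → R3 fires; Y=6 S=4 Q=11 P=3 A=8
Draw 3: a1=8.712, a2=1.100, a3=7.788, a0=17.600; τ=−ln(0.1003)/17.600=0.131 → t=0.239; u2·a0=0.5231·17.600=9.207; a1=8.712 < 9.207 ≤ a1+a2=9.812 → R2 fires; Y=6 S=4 Q=11 P=5 A=8
Draw 4: a1=14.520, a2=1.100, a3=7.788, a0=23.408; τ=−ln(0.2686)/23.408=0.056 → t=0.296; u2·a0=0.0480·23.408=1.124 ≤ a1=14.520 → R1 fires; Y=6 S=6 Q=13 P=4 A=7
Draw 5: a1=10.164, a2=1.650, a3=13.806, a0=25.620; τ=−ln(0.6427)/25.620=0.017 → t=0.313; u2·a0=0.2901·25.620=7.432 ≤ a1=10.164 → R1 fires; Y=6 S=8 Q=15 P=3 A=6
Draw 6: a1=6.534, a2=2.200, a3=21.240, a0=29.974; τ=−ln(0.8138)/29.974=0.007 → t=0.320; u2·a0=0.3775·29.974=11.315; a1+a2=8.734 < 11.315 ≤ a1+…+a3=29.974 → R3 fires; Y=6 S=7 Q=16 P=3 A=6
Draw 7: a1=6.534, a2=1.925, a3=19.824, a0=28.283; τ=−ln(0.6791)/28.283=0.014 → t=0.333; u2·a0=0.2529·28.283=7.153; a1=6.534 < 7.153 ≤ a1+a2=8.459 → R2 fires; Y=6 S=7 Q=16 P=5 A=6
Draw 8: a1=10.890, a2=1.925, a3=19.824, a0=32.639; τ=−ln(0.7987)/32.639=0.007 → t=0.340; u2·a0=0.8726·32.639=28.481; a1+a2=12.815 < 28.481 ≤ a1+…+a3=32.639 → R3 fires; Y=6 S=6 Q=17 P=5 A=6
Draw 9: a1=10.890, a2=1.650, a3=18.054, a0=30.594; τ=−ln(0.0402)/30.594=0.105 → t=0.445 > T=0.38: stop.
Q first becomes ≥ 10 when it reaches 10 at the event at t=0.058.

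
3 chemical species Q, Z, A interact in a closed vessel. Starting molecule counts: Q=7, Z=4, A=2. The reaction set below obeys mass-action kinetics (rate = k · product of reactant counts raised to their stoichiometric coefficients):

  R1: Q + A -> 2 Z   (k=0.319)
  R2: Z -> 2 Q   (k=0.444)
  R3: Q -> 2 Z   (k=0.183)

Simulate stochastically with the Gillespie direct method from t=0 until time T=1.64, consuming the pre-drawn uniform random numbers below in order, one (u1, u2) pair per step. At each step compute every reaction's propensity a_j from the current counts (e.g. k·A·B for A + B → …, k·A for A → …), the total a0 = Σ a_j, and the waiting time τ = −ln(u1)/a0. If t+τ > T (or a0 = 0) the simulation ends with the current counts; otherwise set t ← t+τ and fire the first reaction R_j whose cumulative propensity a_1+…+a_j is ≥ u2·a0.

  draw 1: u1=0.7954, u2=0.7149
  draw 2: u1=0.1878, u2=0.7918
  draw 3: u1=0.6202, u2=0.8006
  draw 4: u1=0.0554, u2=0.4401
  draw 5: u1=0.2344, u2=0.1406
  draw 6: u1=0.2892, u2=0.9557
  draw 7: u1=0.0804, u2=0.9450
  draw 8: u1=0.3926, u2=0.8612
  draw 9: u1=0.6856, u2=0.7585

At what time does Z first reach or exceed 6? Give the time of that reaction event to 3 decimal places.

t=0.000: Q=7 Z=4 A=2
Draw 1: a1=4.466, a2=1.776, a3=1.281, a0=7.523; τ=−ln(0.7954)/7.523=0.030 → t=0.030; u2·a0=0.7149·7.523=5.378; a1=4.466 < 5.378 ≤ a1+a2=6.242 → R2 fires; Q=9 Z=3 A=2
Draw 2: a1=5.742, a2=1.332, a3=1.647, a0=8.721; τ=−ln(0.1878)/8.721=0.192 → t=0.222; u2·a0=0.7918·8.721=6.905; a1=5.742 < 6.905 ≤ a1+a2=7.074 → R2 fires; Q=11 Z=2 A=2
Draw 3: a1=7.018, a2=0.888, a3=2.013, a0=9.919; τ=−ln(0.6202)/9.919=0.048 → t=0.270; u2·a0=0.8006·9.919=7.941; a1+a2=7.906 < 7.941 ≤ a1+…+a3=9.919 → R3 fires; Q=10 Z=4 A=2
Draw 4: a1=6.380, a2=1.776, a3=1.830, a0=9.986; τ=−ln(0.0554)/9.986=0.290 → t=0.560; u2·a0=0.4401·9.986=4.395 ≤ a1=6.380 → R1 fires; Q=9 Z=6 A=1
Draw 5: a1=2.871, a2=2.664, a3=1.647, a0=7.182; τ=−ln(0.2344)/7.182=0.202 → t=0.762; u2·a0=0.1406·7.182=1.010 ≤ a1=2.871 → R1 fires; Q=8 Z=8 A=0
Draw 6: a1=0.000, a2=3.552, a3=1.464, a0=5.016; τ=−ln(0.2892)/5.016=0.247 → t=1.009; u2·a0=0.9557·5.016=4.794; a1+a2=3.552 < 4.794 ≤ a1+…+a3=5.016 → R3 fires; Q=7 Z=10 A=0
Draw 7: a1=0.000, a2=4.440, a3=1.281, a0=5.721; τ=−ln(0.0804)/5.721=0.441 → t=1.450; u2·a0=0.9450·5.721=5.406; a1+a2=4.440 < 5.406 ≤ a1+…+a3=5.721 → R3 fires; Q=6 Z=12 A=0
Draw 8: a1=0.000, a2=5.328, a3=1.098, a0=6.426; τ=−ln(0.3926)/6.426=0.145 → t=1.596; u2·a0=0.8612·6.426=5.534; a1+a2=5.328 < 5.534 ≤ a1+…+a3=6.426 → R3 fires; Q=5 Z=14 A=0
Draw 9: a1=0.000, a2=6.216, a3=0.915, a0=7.131; τ=−ln(0.6856)/7.131=0.053 → t=1.648 > T=1.64: stop.
Z first becomes ≥ 6 when it reaches 6 at the event at t=0.560.

Threshold first reached at t = 0.560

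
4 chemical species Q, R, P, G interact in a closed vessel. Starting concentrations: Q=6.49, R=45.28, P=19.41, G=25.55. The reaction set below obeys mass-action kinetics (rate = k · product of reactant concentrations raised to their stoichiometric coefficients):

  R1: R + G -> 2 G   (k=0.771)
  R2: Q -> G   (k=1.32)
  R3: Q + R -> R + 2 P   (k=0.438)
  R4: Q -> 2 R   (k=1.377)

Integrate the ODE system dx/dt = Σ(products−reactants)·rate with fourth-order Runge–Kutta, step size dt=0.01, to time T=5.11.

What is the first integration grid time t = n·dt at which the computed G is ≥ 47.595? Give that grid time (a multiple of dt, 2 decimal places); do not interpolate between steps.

RK4 with dt=0.01: 511 steps to T=5.11. Trajectory (selected grid times):
t=0.00: Q=6.49 R=45.28 P=19.41 G=25.55
t=0.02: Q=4.49 R=26.58 P=22.84 G=44.68
t=0.03: Q=3.96 R=18.31 P=23.66 G=53.13
t=0.57: Q=0.76 R=0.04 P=24.91 G=75.29
t=1.14: Q=0.16 R=0.01 P=24.91 G=76.22
t=1.70: Q=0.04 R=0.00 P=24.92 G=76.42
t=2.27: Q=0.01 R=0.00 P=24.92 G=76.46
t=2.84: Q=0.00 R=0.00 P=24.92 G=76.47
t=3.41: Q=0.00 R=0.00 P=24.92 G=76.48
t=3.97: Q=0.00 R=0.00 P=24.92 G=76.48
t=4.54: Q=0.00 R=0.00 P=24.92 G=76.48
t=5.11: Q=0.00 R=0.00 P=24.92 G=76.48
G(0.02)=44.685 < 47.595 but G(0.03)=53.130 ≥ 47.595, so the first grid time is t=0.03.

Threshold first reached at t = 0.03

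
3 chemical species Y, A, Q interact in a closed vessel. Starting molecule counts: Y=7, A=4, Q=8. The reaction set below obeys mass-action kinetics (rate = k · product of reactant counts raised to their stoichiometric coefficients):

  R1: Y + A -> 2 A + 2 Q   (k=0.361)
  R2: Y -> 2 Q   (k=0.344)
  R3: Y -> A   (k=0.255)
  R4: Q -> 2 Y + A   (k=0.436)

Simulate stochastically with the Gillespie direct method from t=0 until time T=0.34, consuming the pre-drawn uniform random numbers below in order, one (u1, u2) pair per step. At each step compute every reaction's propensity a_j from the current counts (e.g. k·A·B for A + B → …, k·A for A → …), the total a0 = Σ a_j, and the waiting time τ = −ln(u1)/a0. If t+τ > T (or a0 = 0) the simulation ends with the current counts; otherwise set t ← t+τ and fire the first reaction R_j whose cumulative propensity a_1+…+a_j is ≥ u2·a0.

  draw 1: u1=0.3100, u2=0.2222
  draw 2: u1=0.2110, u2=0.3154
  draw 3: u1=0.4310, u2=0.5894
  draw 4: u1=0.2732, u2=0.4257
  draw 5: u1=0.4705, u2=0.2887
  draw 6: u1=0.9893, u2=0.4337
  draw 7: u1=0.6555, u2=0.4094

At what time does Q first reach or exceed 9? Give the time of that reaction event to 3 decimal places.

t=0.000: Y=7 A=4 Q=8
Draw 1: a1=10.108, a2=2.408, a3=1.785, a4=3.488, a0=17.789; τ=−ln(0.3100)/17.789=0.066 → t=0.066; u2·a0=0.2222·17.789=3.953 ≤ a1=10.108 → R1 fires; Y=6 A=5 Q=10
Draw 2: a1=10.830, a2=2.064, a3=1.530, a4=4.360, a0=18.784; τ=−ln(0.2110)/18.784=0.083 → t=0.149; u2·a0=0.3154·18.784=5.924 ≤ a1=10.830 → R1 fires; Y=5 A=6 Q=12
Draw 3: a1=10.830, a2=1.720, a3=1.275, a4=5.232, a0=19.057; τ=−ln(0.4310)/19.057=0.044 → t=0.193; u2·a0=0.5894·19.057=11.232; a1=10.830 < 11.232 ≤ a1+a2=12.550 → R2 fires; Y=4 A=6 Q=14
Draw 4: a1=8.664, a2=1.376, a3=1.020, a4=6.104, a0=17.164; τ=−ln(0.2732)/17.164=0.076 → t=0.268; u2·a0=0.4257·17.164=7.307 ≤ a1=8.664 → R1 fires; Y=3 A=7 Q=16
Draw 5: a1=7.581, a2=1.032, a3=0.765, a4=6.976, a0=16.354; τ=−ln(0.4705)/16.354=0.046 → t=0.315; u2·a0=0.2887·16.354=4.721 ≤ a1=7.581 → R1 fires; Y=2 A=8 Q=18
Draw 6: a1=5.776, a2=0.688, a3=0.510, a4=7.848, a0=14.822; τ=−ln(0.9893)/14.822=0.001 → t=0.315; u2·a0=0.4337·14.822=6.428; a1=5.776 < 6.428 ≤ a1+a2=6.464 → R2 fires; Y=1 A=8 Q=20
Draw 7: a1=2.888, a2=0.344, a3=0.255, a4=8.720, a0=12.207; τ=−ln(0.6555)/12.207=0.035 → t=0.350 > T=0.34: stop.
Q first becomes ≥ 9 when it reaches 10 at the event at t=0.066.

Threshold first reached at t = 0.066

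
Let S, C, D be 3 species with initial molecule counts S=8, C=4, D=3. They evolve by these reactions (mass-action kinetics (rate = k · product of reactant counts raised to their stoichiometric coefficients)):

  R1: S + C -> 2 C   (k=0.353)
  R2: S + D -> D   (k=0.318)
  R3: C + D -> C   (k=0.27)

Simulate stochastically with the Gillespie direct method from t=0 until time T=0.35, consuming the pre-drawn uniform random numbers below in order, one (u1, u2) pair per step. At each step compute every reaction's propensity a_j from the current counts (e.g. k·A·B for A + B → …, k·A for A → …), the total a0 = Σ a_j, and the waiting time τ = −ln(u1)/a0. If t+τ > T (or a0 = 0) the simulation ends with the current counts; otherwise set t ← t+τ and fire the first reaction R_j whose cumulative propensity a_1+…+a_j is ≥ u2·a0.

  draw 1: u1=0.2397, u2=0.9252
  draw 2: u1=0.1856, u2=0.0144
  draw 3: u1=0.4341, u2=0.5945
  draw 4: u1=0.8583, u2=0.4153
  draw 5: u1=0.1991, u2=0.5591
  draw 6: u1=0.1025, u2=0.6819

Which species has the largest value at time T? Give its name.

Dominant species at T: C

t=0.000: S=8 C=4 D=3
Draw 1: a1=11.296, a2=7.632, a3=3.240, a0=22.168; τ=−ln(0.2397)/22.168=0.064 → t=0.064; u2·a0=0.9252·22.168=20.510; a1+a2=18.928 < 20.510 ≤ a1+…+a3=22.168 → R3 fires; S=8 C=4 D=2
Draw 2: a1=11.296, a2=5.088, a3=2.160, a0=18.544; τ=−ln(0.1856)/18.544=0.091 → t=0.155; u2·a0=0.0144·18.544=0.267 ≤ a1=11.296 → R1 fires; S=7 C=5 D=2
Draw 3: a1=12.355, a2=4.452, a3=2.700, a0=19.507; τ=−ln(0.4341)/19.507=0.043 → t=0.198; u2·a0=0.5945·19.507=11.597 ≤ a1=12.355 → R1 fires; S=6 C=6 D=2
Draw 4: a1=12.708, a2=3.816, a3=3.240, a0=19.764; τ=−ln(0.8583)/19.764=0.008 → t=0.206; u2·a0=0.4153·19.764=8.208 ≤ a1=12.708 → R1 fires; S=5 C=7 D=2
Draw 5: a1=12.355, a2=3.180, a3=3.780, a0=19.315; τ=−ln(0.1991)/19.315=0.084 → t=0.289; u2·a0=0.5591·19.315=10.799 ≤ a1=12.355 → R1 fires; S=4 C=8 D=2
Draw 6: a1=11.296, a2=2.544, a3=4.320, a0=18.160; τ=−ln(0.1025)/18.160=0.125 → t=0.415 > T=0.35: stop.
At T=0.35: S=4 C=8 D=2; the largest is C.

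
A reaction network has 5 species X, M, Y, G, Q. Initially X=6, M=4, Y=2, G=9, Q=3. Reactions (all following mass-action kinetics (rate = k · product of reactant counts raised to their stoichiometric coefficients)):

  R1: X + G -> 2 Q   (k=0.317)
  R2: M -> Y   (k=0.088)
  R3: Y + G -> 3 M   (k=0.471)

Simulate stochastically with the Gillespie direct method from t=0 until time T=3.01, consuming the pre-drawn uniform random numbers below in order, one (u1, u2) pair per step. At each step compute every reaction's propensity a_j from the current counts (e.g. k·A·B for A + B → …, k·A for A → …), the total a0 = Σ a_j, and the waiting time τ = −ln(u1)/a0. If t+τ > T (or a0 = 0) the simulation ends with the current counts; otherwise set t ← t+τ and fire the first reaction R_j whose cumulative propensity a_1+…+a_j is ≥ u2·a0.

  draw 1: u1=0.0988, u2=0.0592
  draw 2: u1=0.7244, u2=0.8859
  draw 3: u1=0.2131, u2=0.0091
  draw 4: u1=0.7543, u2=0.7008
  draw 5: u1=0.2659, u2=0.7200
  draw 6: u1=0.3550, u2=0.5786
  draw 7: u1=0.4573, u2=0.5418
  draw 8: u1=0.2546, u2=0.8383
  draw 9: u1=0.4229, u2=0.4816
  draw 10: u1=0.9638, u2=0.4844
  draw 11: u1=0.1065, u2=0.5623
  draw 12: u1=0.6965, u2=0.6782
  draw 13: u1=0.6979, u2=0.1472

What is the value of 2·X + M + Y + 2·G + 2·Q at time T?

Value at T = 42

Check how each reaction changes W = 2·X + M + Y + 2·G + 2·Q (weight of products minus weight of reactants):
R1: X + G -> 2 Q: (2·2) − (2·1 + 2·1) = 4 − 4 = 0
R2: M -> Y: (1·1) − (1·1) = 1 − 1 = 0
R3: Y + G -> 3 M: (1·3) − (1·1 + 2·1) = 3 − 3 = 0
Every reaction leaves W unchanged, so W is conserved and no simulation is needed: W(T) = W(0) = 2·6 + 4 + 2 + 2·9 + 2·3 = 42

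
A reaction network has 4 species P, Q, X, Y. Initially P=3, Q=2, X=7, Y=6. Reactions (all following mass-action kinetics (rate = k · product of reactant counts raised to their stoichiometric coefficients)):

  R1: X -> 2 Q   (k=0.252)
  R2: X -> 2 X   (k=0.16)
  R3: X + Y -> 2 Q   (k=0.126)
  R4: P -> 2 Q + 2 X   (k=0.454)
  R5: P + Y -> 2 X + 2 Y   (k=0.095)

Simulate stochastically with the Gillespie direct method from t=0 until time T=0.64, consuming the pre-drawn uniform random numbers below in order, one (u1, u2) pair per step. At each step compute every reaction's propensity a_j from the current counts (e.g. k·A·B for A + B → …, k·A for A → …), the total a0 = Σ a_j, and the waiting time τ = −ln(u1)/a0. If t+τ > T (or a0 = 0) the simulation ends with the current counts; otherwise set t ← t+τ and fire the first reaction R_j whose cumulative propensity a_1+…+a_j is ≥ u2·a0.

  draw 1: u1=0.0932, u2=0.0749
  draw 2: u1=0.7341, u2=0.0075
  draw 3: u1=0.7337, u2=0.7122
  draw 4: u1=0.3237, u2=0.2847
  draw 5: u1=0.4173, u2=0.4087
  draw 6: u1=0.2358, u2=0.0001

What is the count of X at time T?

X at T = 5

t=0.000: P=3 Q=2 X=7 Y=6
Draw 1: a1=1.764, a2=1.120, a3=5.292, a4=1.362, a5=1.710, a0=11.248; τ=−ln(0.0932)/11.248=0.211 → t=0.211; u2·a0=0.0749·11.248=0.842 ≤ a1=1.764 → R1 fires; P=3 Q=4 X=6 Y=6
Draw 2: a1=1.512, a2=0.960, a3=4.536, a4=1.362, a5=1.710, a0=10.080; τ=−ln(0.7341)/10.080=0.031 → t=0.242; u2·a0=0.0075·10.080=0.076 ≤ a1=1.512 → R1 fires; P=3 Q=6 X=5 Y=6
Draw 3: a1=1.260, a2=0.800, a3=3.780, a4=1.362, a5=1.710, a0=8.912; τ=−ln(0.7337)/8.912=0.035 → t=0.276; u2·a0=0.7122·8.912=6.347; a1+…+a3=5.840 < 6.347 ≤ a1+…+a4=7.202 → R4 fires; P=2 Q=8 X=7 Y=6
Draw 4: a1=1.764, a2=1.120, a3=5.292, a4=0.908, a5=1.140, a0=10.224; τ=−ln(0.3237)/10.224=0.110 → t=0.387; u2·a0=0.2847·10.224=2.911; a1+a2=2.884 < 2.911 ≤ a1+…+a3=8.176 → R3 fires; P=2 Q=10 X=6 Y=5
Draw 5: a1=1.512, a2=0.960, a3=3.780, a4=0.908, a5=0.950, a0=8.110; τ=−ln(0.4173)/8.110=0.108 → t=0.494; u2·a0=0.4087·8.110=3.315; a1+a2=2.472 < 3.315 ≤ a1+…+a3=6.252 → R3 fires; P=2 Q=12 X=5 Y=4
Draw 6: a1=1.260, a2=0.800, a3=2.520, a4=0.908, a5=0.760, a0=6.248; τ=−ln(0.2358)/6.248=0.231 → t=0.726 > T=0.64: stop.
Read off X at T=0.64: 5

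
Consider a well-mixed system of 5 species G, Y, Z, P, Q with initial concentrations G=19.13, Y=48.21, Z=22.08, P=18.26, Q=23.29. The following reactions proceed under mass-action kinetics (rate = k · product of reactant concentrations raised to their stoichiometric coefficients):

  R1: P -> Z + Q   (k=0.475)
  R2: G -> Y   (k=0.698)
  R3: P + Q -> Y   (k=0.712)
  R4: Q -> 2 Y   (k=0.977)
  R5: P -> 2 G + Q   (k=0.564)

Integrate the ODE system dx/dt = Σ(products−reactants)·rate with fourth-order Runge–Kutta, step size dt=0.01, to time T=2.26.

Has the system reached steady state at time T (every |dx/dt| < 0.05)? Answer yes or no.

RK4 with dt=0.01: 226 steps to T=2.26. Trajectory (selected grid times):
t=0.00: G=19.13 Y=48.21 Z=22.08 P=18.26 Q=23.29
t=0.25: G=17.55 Y=71.90 Z=22.78 P=1.85 Q=7.18
t=0.50: G=15.00 Y=78.70 Z=22.90 P=0.50 Q=4.91
t=0.75: G=12.67 Y=83.43 Z=22.94 P=0.18 Q=3.71
t=1.00: G=10.68 Y=87.13 Z=22.95 P=0.08 Q=2.87
t=1.26: G=8.92 Y=90.21 Z=22.96 P=0.04 Q=2.22
t=1.51: G=7.50 Y=92.61 Z=22.96 P=0.02 Q=1.73
t=1.76: G=6.30 Y=94.57 Z=22.97 P=0.01 Q=1.36
t=2.01: G=5.29 Y=96.17 Z=22.97 P=0.01 Q=1.06
t=2.26: G=4.45 Y=97.48 Z=22.97 P=0.00 Q=0.83
Rates at T: R1=0.0023, R2=3.1048, R3=0.0029, R4=0.8147, R5=0.0027
dx/dt at T (Σ net stoichiometry × rate): G=-3.0993, Y=+4.7371, Z=+0.0023, P=-0.0079, Q=-0.8126
Largest |dx/dt| is |+4.7371| (Y) ≥ 0.05 → not steady.

Steady state at T: no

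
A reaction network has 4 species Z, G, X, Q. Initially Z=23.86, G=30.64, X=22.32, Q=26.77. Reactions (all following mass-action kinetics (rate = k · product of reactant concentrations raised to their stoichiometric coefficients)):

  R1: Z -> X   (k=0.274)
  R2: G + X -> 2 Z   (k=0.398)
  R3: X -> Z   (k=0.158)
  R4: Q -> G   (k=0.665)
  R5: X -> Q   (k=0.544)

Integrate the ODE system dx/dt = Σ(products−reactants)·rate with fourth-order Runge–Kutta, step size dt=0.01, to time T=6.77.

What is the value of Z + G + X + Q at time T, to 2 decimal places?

Check how each reaction changes W = Z + G + X + Q (weight of products minus weight of reactants):
R1: Z -> X: (1·1) − (1·1) = 1 − 1 = 0
R2: G + X -> 2 Z: (1·2) − (1·1 + 1·1) = 2 − 2 = 0
R3: X -> Z: (1·1) − (1·1) = 1 − 1 = 0
R4: Q -> G: (1·1) − (1·1) = 1 − 1 = 0
R5: X -> Q: (1·1) − (1·1) = 1 − 1 = 0
Every reaction leaves W unchanged, so W is conserved and no simulation is needed: W(T) = W(0) = 23.86 + 30.64 + 22.32 + 26.77 = 103.59

Value at T = 103.59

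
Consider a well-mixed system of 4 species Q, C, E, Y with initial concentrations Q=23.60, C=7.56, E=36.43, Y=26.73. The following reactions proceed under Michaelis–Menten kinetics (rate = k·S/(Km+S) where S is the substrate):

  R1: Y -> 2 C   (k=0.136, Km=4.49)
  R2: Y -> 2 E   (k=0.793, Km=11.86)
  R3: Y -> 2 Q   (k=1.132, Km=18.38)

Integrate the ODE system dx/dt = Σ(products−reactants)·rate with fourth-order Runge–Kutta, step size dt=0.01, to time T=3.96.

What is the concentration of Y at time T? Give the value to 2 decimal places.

RK4 with dt=0.01: 396 steps to T=3.96. Trajectory (selected grid times):
t=0.00: Q=23.60 C=7.56 E=36.43 Y=26.73
t=0.44: Q=24.19 C=7.66 E=36.91 Y=26.14
t=0.88: Q=24.77 C=7.76 E=37.39 Y=25.56
t=1.32: Q=25.35 C=7.87 E=37.87 Y=24.99
t=1.76: Q=25.92 C=7.97 E=38.34 Y=24.41
t=2.20: Q=26.48 C=8.07 E=38.80 Y=23.85
t=2.64: Q=27.04 C=8.17 E=39.27 Y=23.28
t=3.08: Q=27.60 C=8.27 E=39.73 Y=22.73
t=3.52: Q=28.14 C=8.37 E=40.19 Y=22.18
t=3.96: Q=28.69 C=8.47 E=40.64 Y=21.63
Read off Y at T=3.96: 21.63

Y at T = 21.63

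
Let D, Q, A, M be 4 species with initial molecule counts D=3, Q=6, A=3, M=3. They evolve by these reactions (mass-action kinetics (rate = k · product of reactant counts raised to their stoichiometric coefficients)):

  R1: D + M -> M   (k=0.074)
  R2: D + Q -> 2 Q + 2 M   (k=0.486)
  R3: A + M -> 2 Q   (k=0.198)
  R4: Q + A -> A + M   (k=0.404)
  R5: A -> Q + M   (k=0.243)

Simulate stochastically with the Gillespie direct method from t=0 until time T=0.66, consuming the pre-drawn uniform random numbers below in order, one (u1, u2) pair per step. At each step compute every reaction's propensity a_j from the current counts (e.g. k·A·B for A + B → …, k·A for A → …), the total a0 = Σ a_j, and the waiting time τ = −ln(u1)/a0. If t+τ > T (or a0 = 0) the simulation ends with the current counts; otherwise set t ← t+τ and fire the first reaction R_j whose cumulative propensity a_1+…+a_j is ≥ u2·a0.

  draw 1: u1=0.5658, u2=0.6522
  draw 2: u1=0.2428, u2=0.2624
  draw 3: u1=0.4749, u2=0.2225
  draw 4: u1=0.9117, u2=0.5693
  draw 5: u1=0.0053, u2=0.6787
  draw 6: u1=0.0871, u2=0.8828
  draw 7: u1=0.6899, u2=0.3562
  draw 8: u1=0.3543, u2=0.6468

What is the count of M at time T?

t=0.000: D=3 Q=6 A=3 M=3
Draw 1: a1=0.666, a2=8.748, a3=1.782, a4=7.272, a5=0.729, a0=19.197; τ=−ln(0.5658)/19.197=0.030 → t=0.030; u2·a0=0.6522·19.197=12.520; a1+…+a3=11.196 < 12.520 ≤ a1+…+a4=18.468 → R4 fires; D=3 Q=5 A=3 M=4
Draw 2: a1=0.888, a2=7.290, a3=2.376, a4=6.060, a5=0.729, a0=17.343; τ=−ln(0.2428)/17.343=0.082 → t=0.111; u2·a0=0.2624·17.343=4.551; a1=0.888 < 4.551 ≤ a1+a2=8.178 → R2 fires; D=2 Q=6 A=3 M=6
Draw 3: a1=0.888, a2=5.832, a3=3.564, a4=7.272, a5=0.729, a0=18.285; τ=−ln(0.4749)/18.285=0.041 → t=0.152; u2·a0=0.2225·18.285=4.068; a1=0.888 < 4.068 ≤ a1+a2=6.720 → R2 fires; D=1 Q=7 A=3 M=8
Draw 4: a1=0.592, a2=3.402, a3=4.752, a4=8.484, a5=0.729, a0=17.959; τ=−ln(0.9117)/17.959=0.005 → t=0.157; u2·a0=0.5693·17.959=10.224; a1+…+a3=8.746 < 10.224 ≤ a1+…+a4=17.230 → R4 fires; D=1 Q=6 A=3 M=9
Draw 5: a1=0.666, a2=2.916, a3=5.346, a4=7.272, a5=0.729, a0=16.929; τ=−ln(0.0053)/16.929=0.310 → t=0.467; u2·a0=0.6787·16.929=11.490; a1+…+a3=8.928 < 11.490 ≤ a1+…+a4=16.200 → R4 fires; D=1 Q=5 A=3 M=10
Draw 6: a1=0.740, a2=2.430, a3=5.940, a4=6.060, a5=0.729, a0=15.899; τ=−ln(0.0871)/15.899=0.154 → t=0.620; u2·a0=0.8828·15.899=14.036; a1+…+a3=9.110 < 14.036 ≤ a1+…+a4=15.170 → R4 fires; D=1 Q=4 A=3 M=11
Draw 7: a1=0.814, a2=1.944, a3=6.534, a4=4.848, a5=0.729, a0=14.869; τ=−ln(0.6899)/14.869=0.025 → t=0.645; u2·a0=0.3562·14.869=5.296; a1+a2=2.758 < 5.296 ≤ a1+…+a3=9.292 → R3 fires; D=1 Q=6 A=2 M=10
Draw 8: a1=0.740, a2=2.916, a3=3.960, a4=4.848, a5=0.486, a0=12.950; τ=−ln(0.3543)/12.950=0.080 → t=0.725 > T=0.66: stop.
Read off M at T=0.66: 10

M at T = 10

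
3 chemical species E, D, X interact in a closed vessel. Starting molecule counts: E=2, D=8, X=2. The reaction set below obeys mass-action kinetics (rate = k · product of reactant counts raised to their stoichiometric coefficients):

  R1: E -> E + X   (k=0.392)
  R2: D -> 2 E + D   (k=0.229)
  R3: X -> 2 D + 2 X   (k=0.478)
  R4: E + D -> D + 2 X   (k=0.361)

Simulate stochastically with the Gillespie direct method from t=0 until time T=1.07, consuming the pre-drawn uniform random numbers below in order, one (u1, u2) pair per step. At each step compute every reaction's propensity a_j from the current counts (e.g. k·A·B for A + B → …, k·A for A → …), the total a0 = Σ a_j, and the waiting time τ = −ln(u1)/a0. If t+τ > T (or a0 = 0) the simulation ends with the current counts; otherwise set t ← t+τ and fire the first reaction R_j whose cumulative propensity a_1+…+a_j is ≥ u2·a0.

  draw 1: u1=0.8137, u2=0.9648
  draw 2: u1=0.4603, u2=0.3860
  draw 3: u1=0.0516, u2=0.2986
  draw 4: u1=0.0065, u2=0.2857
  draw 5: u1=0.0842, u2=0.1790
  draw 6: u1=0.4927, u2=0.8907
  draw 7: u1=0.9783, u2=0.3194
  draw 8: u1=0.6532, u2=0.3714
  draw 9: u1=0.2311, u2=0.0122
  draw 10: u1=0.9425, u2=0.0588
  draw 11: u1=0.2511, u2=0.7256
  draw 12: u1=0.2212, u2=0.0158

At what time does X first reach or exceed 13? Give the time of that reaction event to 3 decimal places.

t=0.000: E=2 D=8 X=2
Draw 1: a1=0.784, a2=1.832, a3=0.956, a4=5.776, a0=9.348; τ=−ln(0.8137)/9.348=0.022 → t=0.022; u2·a0=0.9648·9.348=9.019; a1+…+a3=3.572 < 9.019 ≤ a1+…+a4=9.348 → R4 fires; E=1 D=8 X=4
Draw 2: a1=0.392, a2=1.832, a3=1.912, a4=2.888, a0=7.024; τ=−ln(0.4603)/7.024=0.110 → t=0.133; u2·a0=0.3860·7.024=2.711; a1+a2=2.224 < 2.711 ≤ a1+…+a3=4.136 → R3 fires; E=1 D=10 X=5
Draw 3: a1=0.392, a2=2.290, a3=2.390, a4=3.610, a0=8.682; τ=−ln(0.0516)/8.682=0.341 → t=0.474; u2·a0=0.2986·8.682=2.592; a1=0.392 < 2.592 ≤ a1+a2=2.682 → R2 fires; E=3 D=10 X=5
Draw 4: a1=1.176, a2=2.290, a3=2.390, a4=10.830, a0=16.686; τ=−ln(0.0065)/16.686=0.302 → t=0.776; u2·a0=0.2857·16.686=4.767; a1+a2=3.466 < 4.767 ≤ a1+…+a3=5.856 → R3 fires; E=3 D=12 X=6
Draw 5: a1=1.176, a2=2.748, a3=2.868, a4=12.996, a0=19.788; τ=−ln(0.0842)/19.788=0.125 → t=0.901; u2·a0=0.1790·19.788=3.542; a1=1.176 < 3.542 ≤ a1+a2=3.924 → R2 fires; E=5 D=12 X=6
Draw 6: a1=1.960, a2=2.748, a3=2.868, a4=21.660, a0=29.236; τ=−ln(0.4927)/29.236=0.024 → t=0.925; u2·a0=0.8907·29.236=26.041; a1+…+a3=7.576 < 26.041 ≤ a1+…+a4=29.236 → R4 fires; E=4 D=12 X=8
Draw 7: a1=1.568, a2=2.748, a3=3.824, a4=17.328, a0=25.468; τ=−ln(0.9783)/25.468=0.001 → t=0.926; u2·a0=0.3194·25.468=8.134; a1+a2=4.316 < 8.134 ≤ a1+…+a3=8.140 → R3 fires; E=4 D=14 X=9
Draw 8: a1=1.568, a2=3.206, a3=4.302, a4=20.216, a0=29.292; τ=−ln(0.6532)/29.292=0.015 → t=0.940; u2·a0=0.3714·29.292=10.879; a1+…+a3=9.076 < 10.879 ≤ a1+…+a4=29.292 → R4 fires; E=3 D=14 X=11
Draw 9: a1=1.176, a2=3.206, a3=5.258, a4=15.162, a0=24.802; τ=−ln(0.2311)/24.802=0.059 → t=0.999; u2·a0=0.0122·24.802=0.303 ≤ a1=1.176 → R1 fires; E=3 D=14 X=12
Draw 10: a1=1.176, a2=3.206, a3=5.736, a4=15.162, a0=25.280; τ=−ln(0.9425)/25.280=0.002 → t=1.002; u2·a0=0.0588·25.280=1.486; a1=1.176 < 1.486 ≤ a1+a2=4.382 → R2 fires; E=5 D=14 X=12
Draw 11: a1=1.960, a2=3.206, a3=5.736, a4=25.270, a0=36.172; τ=−ln(0.2511)/36.172=0.038 → t=1.040; u2·a0=0.7256·36.172=26.246; a1+…+a3=10.902 < 26.246 ≤ a1+…+a4=36.172 → R4 fires; E=4 D=14 X=14
Draw 12: a1=1.568, a2=3.206, a3=6.692, a4=20.216, a0=31.682; τ=−ln(0.2212)/31.682=0.048 → t=1.088 > T=1.07: stop.
X first becomes ≥ 13 when it reaches 14 at the event at t=1.040.

Threshold first reached at t = 1.040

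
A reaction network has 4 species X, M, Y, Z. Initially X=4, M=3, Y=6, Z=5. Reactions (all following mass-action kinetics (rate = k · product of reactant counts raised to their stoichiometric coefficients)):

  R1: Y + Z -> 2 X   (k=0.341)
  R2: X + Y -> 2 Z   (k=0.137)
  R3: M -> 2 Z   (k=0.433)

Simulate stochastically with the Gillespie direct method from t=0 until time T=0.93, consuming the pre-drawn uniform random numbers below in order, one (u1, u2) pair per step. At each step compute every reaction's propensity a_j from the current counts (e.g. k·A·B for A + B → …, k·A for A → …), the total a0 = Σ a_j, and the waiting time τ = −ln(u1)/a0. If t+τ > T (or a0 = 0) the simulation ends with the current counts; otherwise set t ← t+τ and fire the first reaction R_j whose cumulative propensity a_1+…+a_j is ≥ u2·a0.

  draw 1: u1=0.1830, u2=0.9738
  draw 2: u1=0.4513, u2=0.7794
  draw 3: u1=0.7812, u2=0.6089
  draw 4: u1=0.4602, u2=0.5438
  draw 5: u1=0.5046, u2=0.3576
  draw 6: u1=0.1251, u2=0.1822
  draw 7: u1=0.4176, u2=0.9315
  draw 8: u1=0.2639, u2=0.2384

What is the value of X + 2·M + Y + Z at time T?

Value at T = 21

Check how each reaction changes W = X + 2·M + Y + Z (weight of products minus weight of reactants):
R1: Y + Z -> 2 X: (1·2) − (1·1 + 1·1) = 2 − 2 = 0
R2: X + Y -> 2 Z: (1·2) − (1·1 + 1·1) = 2 − 2 = 0
R3: M -> 2 Z: (1·2) − (2·1) = 2 − 2 = 0
Every reaction leaves W unchanged, so W is conserved and no simulation is needed: W(T) = W(0) = 4 + 2·3 + 6 + 5 = 21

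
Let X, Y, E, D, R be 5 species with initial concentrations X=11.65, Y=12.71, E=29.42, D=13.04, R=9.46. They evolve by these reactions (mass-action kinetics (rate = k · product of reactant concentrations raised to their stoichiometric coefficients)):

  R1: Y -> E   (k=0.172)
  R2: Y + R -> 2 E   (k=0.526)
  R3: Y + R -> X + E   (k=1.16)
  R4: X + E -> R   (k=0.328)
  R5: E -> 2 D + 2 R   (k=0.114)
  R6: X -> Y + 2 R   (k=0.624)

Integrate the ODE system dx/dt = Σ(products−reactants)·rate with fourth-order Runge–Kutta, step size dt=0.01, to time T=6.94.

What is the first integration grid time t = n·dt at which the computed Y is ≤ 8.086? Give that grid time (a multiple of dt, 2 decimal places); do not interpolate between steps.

RK4 with dt=0.01: 694 steps to T=6.94. Trajectory (selected grid times):
t=0.00: X=11.65 Y=12.71 E=29.42 D=13.04 R=9.46
t=0.03: X=11.14 Y=8.19 E=31.99 D=13.25 R=8.94
t=0.04: X=10.72 Y=7.09 E=32.34 D=13.33 R=9.14
t=0.77: X=0.03 Y=0.00 E=25.30 D=17.96 R=22.92
t=1.54: X=0.00 Y=0.00 E=23.15 D=22.21 R=27.19
t=2.31: X=0.00 Y=0.00 E=21.21 D=26.10 R=31.08
t=3.08: X=0.00 Y=0.00 E=19.43 D=29.66 R=34.65
t=3.86: X=0.00 Y=0.00 E=17.77 D=32.97 R=37.95
t=4.63: X=0.00 Y=0.00 E=16.28 D=35.95 R=40.94
t=5.40: X=0.00 Y=0.00 E=14.91 D=38.69 R=43.68
t=6.17: X=0.00 Y=0.00 E=13.66 D=41.20 R=46.18
t=6.94: X=0.00 Y=0.00 E=12.51 D=43.49 R=48.48
Y(0.03)=8.194 > 8.086 but Y(0.04)=7.088 ≤ 8.086, so the first grid time is t=0.04.

Threshold first reached at t = 0.04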